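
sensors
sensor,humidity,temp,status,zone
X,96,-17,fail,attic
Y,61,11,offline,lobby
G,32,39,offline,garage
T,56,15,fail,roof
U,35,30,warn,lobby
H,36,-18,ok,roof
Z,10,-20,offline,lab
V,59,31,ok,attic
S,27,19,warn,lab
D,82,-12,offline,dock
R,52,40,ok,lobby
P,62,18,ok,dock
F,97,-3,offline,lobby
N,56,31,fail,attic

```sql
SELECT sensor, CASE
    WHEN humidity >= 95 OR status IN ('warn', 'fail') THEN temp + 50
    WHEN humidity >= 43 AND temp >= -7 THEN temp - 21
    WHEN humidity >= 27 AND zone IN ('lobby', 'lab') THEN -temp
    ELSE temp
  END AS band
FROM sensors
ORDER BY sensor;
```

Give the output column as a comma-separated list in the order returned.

sensor=D: ELSE → -12
sensor=F: humidity >= 95 OR status IN ('warn', 'fail') → 47
sensor=G: ELSE → 39
sensor=H: ELSE → -18
sensor=N: humidity >= 95 OR status IN ('warn', 'fail') → 81
sensor=P: humidity >= 43 AND temp >= -7 → -3
sensor=R: humidity >= 43 AND temp >= -7 → 19
sensor=S: humidity >= 95 OR status IN ('warn', 'fail') → 69
sensor=T: humidity >= 95 OR status IN ('warn', 'fail') → 65
sensor=U: humidity >= 95 OR status IN ('warn', 'fail') → 80
sensor=V: humidity >= 43 AND temp >= -7 → 10
sensor=X: humidity >= 95 OR status IN ('warn', 'fail') → 33
sensor=Y: humidity >= 43 AND temp >= -7 → -10
sensor=Z: ELSE → -20

-12, 47, 39, -18, 81, -3, 19, 69, 65, 80, 10, 33, -10, -20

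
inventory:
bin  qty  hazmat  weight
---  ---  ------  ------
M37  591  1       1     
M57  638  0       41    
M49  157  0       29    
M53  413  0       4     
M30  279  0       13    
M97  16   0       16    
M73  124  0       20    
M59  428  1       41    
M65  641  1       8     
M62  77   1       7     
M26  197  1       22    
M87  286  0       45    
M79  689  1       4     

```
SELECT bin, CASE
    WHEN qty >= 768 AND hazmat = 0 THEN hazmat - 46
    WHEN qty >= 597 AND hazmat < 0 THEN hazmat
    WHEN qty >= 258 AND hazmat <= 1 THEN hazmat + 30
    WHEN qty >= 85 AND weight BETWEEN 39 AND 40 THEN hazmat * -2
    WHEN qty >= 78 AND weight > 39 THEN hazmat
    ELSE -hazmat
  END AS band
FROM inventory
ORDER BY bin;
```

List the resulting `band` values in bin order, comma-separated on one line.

-1, 30, 31, 0, 30, 30, 31, -1, 31, 0, 31, 30, 0

bin=M26: ELSE → -1
bin=M30: qty >= 258 AND hazmat <= 1 → 30
bin=M37: qty >= 258 AND hazmat <= 1 → 31
bin=M49: ELSE → 0
bin=M53: qty >= 258 AND hazmat <= 1 → 30
bin=M57: qty >= 258 AND hazmat <= 1 → 30
bin=M59: qty >= 258 AND hazmat <= 1 → 31
bin=M62: ELSE → -1
bin=M65: qty >= 258 AND hazmat <= 1 → 31
bin=M73: ELSE → 0
bin=M79: qty >= 258 AND hazmat <= 1 → 31
bin=M87: qty >= 258 AND hazmat <= 1 → 30
bin=M97: ELSE → 0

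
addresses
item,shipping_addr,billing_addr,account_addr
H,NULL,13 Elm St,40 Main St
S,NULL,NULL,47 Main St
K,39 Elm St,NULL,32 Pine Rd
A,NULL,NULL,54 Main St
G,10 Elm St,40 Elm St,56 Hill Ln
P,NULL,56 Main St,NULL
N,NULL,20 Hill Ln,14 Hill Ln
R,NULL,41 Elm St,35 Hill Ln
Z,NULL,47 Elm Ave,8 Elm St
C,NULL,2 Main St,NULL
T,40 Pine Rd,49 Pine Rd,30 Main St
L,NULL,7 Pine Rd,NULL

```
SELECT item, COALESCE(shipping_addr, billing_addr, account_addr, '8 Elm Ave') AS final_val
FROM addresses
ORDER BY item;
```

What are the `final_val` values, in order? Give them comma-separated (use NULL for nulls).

54 Main St, 2 Main St, 10 Elm St, 13 Elm St, 39 Elm St, 7 Pine Rd, 20 Hill Ln, 56 Main St, 41 Elm St, 47 Main St, 40 Pine Rd, 47 Elm Ave

item=A: shipping_addr=NULL, billing_addr=NULL, account_addr=54 Main St → 54 Main St
item=C: shipping_addr=NULL, billing_addr=2 Main St → 2 Main St
item=G: shipping_addr=10 Elm St → 10 Elm St
item=H: shipping_addr=NULL, billing_addr=13 Elm St → 13 Elm St
item=K: shipping_addr=39 Elm St → 39 Elm St
item=L: shipping_addr=NULL, billing_addr=7 Pine Rd → 7 Pine Rd
item=N: shipping_addr=NULL, billing_addr=20 Hill Ln → 20 Hill Ln
item=P: shipping_addr=NULL, billing_addr=56 Main St → 56 Main St
item=R: shipping_addr=NULL, billing_addr=41 Elm St → 41 Elm St
item=S: shipping_addr=NULL, billing_addr=NULL, account_addr=47 Main St → 47 Main St
item=T: shipping_addr=40 Pine Rd → 40 Pine Rd
item=Z: shipping_addr=NULL, billing_addr=47 Elm Ave → 47 Elm Ave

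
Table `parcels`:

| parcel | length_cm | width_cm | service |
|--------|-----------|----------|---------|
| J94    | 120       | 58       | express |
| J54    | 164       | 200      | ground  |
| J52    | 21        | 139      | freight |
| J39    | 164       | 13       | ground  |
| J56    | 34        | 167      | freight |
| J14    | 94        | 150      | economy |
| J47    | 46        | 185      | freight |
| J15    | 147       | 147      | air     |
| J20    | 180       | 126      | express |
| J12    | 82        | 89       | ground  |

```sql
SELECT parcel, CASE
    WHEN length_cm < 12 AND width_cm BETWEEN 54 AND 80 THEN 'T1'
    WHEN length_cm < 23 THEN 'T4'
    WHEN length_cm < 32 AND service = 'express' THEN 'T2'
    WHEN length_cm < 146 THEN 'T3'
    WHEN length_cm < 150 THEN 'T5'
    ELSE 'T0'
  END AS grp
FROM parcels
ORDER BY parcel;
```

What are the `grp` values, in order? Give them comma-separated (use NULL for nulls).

parcel=J12: length_cm < 146 → T3
parcel=J14: length_cm < 146 → T3
parcel=J15: length_cm < 150 → T5
parcel=J20: ELSE → T0
parcel=J39: ELSE → T0
parcel=J47: length_cm < 146 → T3
parcel=J52: length_cm < 23 → T4
parcel=J54: ELSE → T0
parcel=J56: length_cm < 146 → T3
parcel=J94: length_cm < 146 → T3

T3, T3, T5, T0, T0, T3, T4, T0, T3, T3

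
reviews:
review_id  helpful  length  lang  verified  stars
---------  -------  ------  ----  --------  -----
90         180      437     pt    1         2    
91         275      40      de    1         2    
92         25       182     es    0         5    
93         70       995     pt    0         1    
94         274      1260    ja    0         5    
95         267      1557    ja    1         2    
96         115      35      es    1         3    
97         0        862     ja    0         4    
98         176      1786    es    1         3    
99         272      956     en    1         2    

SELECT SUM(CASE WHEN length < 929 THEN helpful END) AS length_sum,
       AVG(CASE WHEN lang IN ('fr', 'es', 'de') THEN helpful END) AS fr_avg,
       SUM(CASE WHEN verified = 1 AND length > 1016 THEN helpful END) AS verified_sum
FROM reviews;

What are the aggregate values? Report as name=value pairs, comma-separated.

[length_sum: length < 929]
review_id=90: ✓ → 180
review_id=91: ✓ → 275
review_id=92: ✓ → 25
review_id=93: ✗
review_id=94: ✗
review_id=95: ✗
review_id=96: ✓ → 115
review_id=97: ✓ → 0
review_id=98: ✗
review_id=99: ✗
length_sum = 180 + 275 + 25 + 115 = 595
—
[fr_avg: lang IN ('fr', 'es', 'de')]
review_id=90: ✗
review_id=91: ✓ → 275
review_id=92: ✓ → 25
review_id=93: ✗
review_id=94: ✗
review_id=95: ✗
review_id=96: ✓ → 115
review_id=97: ✗
review_id=98: ✓ → 176
review_id=99: ✗
fr_avg = (275 + 25 + 115 + 176) / 4 = 147.75
—
[verified_sum: verified = 1 AND length > 1016]
review_id=90: ✗
review_id=91: ✗
review_id=92: ✗
review_id=93: ✗
review_id=94: ✗
review_id=95: ✓ → 267
review_id=96: ✗
review_id=97: ✗
review_id=98: ✓ → 176
review_id=99: ✗
verified_sum = 267 + 176 = 443

length_sum=595, fr_avg=147.75, verified_sum=443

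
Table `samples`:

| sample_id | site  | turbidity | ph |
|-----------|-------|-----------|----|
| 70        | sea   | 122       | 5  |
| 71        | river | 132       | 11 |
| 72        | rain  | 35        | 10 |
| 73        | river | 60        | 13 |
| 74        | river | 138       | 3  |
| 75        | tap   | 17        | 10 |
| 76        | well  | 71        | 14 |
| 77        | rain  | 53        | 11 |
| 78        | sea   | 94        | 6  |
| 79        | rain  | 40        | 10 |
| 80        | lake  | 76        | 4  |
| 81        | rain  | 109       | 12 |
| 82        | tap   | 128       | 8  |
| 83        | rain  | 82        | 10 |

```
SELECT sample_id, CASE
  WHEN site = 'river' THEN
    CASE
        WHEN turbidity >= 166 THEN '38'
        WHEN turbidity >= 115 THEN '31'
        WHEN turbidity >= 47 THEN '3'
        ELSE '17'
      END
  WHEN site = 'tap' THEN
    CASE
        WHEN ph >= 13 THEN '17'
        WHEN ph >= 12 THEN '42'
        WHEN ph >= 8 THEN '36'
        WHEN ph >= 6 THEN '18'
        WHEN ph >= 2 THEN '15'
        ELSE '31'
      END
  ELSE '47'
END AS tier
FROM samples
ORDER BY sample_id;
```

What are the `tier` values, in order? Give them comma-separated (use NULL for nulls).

47, 31, 47, 3, 31, 36, 47, 47, 47, 47, 47, 47, 36, 47

sample_id=70: site='sea' → outer ELSE → 47
sample_id=71: site='river' → inner[turbidity >= 115] → 31
sample_id=72: site='rain' → outer ELSE → 47
sample_id=73: site='river' → inner[turbidity >= 47] → 3
sample_id=74: site='river' → inner[turbidity >= 115] → 31
sample_id=75: site='tap' → inner[ph >= 8] → 36
sample_id=76: site='well' → outer ELSE → 47
sample_id=77: site='rain' → outer ELSE → 47
sample_id=78: site='sea' → outer ELSE → 47
sample_id=79: site='rain' → outer ELSE → 47
sample_id=80: site='lake' → outer ELSE → 47
sample_id=81: site='rain' → outer ELSE → 47
sample_id=82: site='tap' → inner[ph >= 8] → 36
sample_id=83: site='rain' → outer ELSE → 47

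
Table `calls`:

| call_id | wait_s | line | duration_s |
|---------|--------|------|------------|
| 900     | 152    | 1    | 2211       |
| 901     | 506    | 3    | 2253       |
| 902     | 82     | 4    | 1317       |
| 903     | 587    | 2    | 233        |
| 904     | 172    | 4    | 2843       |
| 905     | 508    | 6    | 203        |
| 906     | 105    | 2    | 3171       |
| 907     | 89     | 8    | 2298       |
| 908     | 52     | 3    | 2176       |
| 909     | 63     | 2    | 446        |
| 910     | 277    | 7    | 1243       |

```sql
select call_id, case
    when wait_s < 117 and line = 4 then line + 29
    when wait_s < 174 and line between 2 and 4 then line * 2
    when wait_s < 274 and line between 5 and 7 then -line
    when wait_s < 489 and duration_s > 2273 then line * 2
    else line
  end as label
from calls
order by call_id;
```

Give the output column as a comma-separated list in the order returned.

1, 3, 33, 2, 8, 6, 4, 16, 6, 4, 7

call_id=900: ELSE → 1
call_id=901: ELSE → 3
call_id=902: wait_s < 117 and line = 4 → 33
call_id=903: ELSE → 2
call_id=904: wait_s < 174 and line between 2 and 4 → 8
call_id=905: ELSE → 6
call_id=906: wait_s < 174 and line between 2 and 4 → 4
call_id=907: wait_s < 489 and duration_s > 2273 → 16
call_id=908: wait_s < 174 and line between 2 and 4 → 6
call_id=909: wait_s < 174 and line between 2 and 4 → 4
call_id=910: ELSE → 7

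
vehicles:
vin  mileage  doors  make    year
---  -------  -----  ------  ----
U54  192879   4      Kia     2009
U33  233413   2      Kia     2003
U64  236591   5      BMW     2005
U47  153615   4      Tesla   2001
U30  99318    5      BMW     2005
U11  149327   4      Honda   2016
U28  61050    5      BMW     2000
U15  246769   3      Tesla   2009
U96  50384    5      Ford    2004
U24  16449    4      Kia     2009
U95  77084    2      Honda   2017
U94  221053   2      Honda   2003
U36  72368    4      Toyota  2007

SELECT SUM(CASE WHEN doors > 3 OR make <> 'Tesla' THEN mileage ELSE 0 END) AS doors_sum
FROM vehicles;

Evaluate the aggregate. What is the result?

vin=U54: ✓ → 192879
vin=U33: ✓ → 233413
vin=U64: ✓ → 236591
vin=U47: ✓ → 153615
vin=U30: ✓ → 99318
vin=U11: ✓ → 149327
vin=U28: ✓ → 61050
vin=U15: ✗
vin=U96: ✓ → 50384
vin=U24: ✓ → 16449
vin=U95: ✓ → 77084
vin=U94: ✓ → 221053
vin=U36: ✓ → 72368
doors_sum = 192879 + 233413 + 236591 + 153615 + 99318 + 149327 + 61050 + 50384 + 16449 + 77084 + 221053 + 72368 = 1563531

1563531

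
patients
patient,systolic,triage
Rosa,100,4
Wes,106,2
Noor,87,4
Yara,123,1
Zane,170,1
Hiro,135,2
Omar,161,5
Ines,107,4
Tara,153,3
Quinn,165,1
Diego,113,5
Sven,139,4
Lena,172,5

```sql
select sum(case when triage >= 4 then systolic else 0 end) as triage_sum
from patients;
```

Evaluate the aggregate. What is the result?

879

patient=Rosa: ✓ → 100
patient=Wes: ✗
patient=Noor: ✓ → 87
patient=Yara: ✗
patient=Zane: ✗
patient=Hiro: ✗
patient=Omar: ✓ → 161
patient=Ines: ✓ → 107
patient=Tara: ✗
patient=Quinn: ✗
patient=Diego: ✓ → 113
patient=Sven: ✓ → 139
patient=Lena: ✓ → 172
triage_sum = 100 + 87 + 161 + 107 + 113 + 139 + 172 = 879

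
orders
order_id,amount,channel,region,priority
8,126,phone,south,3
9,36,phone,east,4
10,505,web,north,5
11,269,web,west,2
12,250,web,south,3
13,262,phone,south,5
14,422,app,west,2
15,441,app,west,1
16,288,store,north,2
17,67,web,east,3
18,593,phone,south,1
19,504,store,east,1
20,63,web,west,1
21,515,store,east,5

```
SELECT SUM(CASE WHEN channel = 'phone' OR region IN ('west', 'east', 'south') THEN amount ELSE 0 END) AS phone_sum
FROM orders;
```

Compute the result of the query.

3548

order_id=8: ✓ → 126
order_id=9: ✓ → 36
order_id=10: ✗
order_id=11: ✓ → 269
order_id=12: ✓ → 250
order_id=13: ✓ → 262
order_id=14: ✓ → 422
order_id=15: ✓ → 441
order_id=16: ✗
order_id=17: ✓ → 67
order_id=18: ✓ → 593
order_id=19: ✓ → 504
order_id=20: ✓ → 63
order_id=21: ✓ → 515
phone_sum = 126 + 36 + 269 + 250 + 262 + 422 + 441 + 67 + 593 + 504 + 63 + 515 = 3548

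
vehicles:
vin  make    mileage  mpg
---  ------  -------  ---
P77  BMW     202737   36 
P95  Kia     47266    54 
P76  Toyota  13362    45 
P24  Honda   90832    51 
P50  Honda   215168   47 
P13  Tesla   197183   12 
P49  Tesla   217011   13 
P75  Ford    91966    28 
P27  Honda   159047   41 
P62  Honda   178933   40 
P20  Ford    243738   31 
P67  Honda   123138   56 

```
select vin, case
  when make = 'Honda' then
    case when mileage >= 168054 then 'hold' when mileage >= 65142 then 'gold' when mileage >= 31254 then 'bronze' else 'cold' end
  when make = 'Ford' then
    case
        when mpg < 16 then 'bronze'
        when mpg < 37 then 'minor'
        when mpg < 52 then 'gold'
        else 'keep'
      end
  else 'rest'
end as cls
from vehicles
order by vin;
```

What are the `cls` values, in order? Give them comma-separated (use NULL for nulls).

vin=P13: make='Tesla' → outer ELSE → rest
vin=P20: make='Ford' → inner[mpg < 37] → minor
vin=P24: make='Honda' → inner[mileage >= 65142] → gold
vin=P27: make='Honda' → inner[mileage >= 65142] → gold
vin=P49: make='Tesla' → outer ELSE → rest
vin=P50: make='Honda' → inner[mileage >= 168054] → hold
vin=P62: make='Honda' → inner[mileage >= 168054] → hold
vin=P67: make='Honda' → inner[mileage >= 65142] → gold
vin=P75: make='Ford' → inner[mpg < 37] → minor
vin=P76: make='Toyota' → outer ELSE → rest
vin=P77: make='BMW' → outer ELSE → rest
vin=P95: make='Kia' → outer ELSE → rest

rest, minor, gold, gold, rest, hold, hold, gold, minor, rest, rest, rest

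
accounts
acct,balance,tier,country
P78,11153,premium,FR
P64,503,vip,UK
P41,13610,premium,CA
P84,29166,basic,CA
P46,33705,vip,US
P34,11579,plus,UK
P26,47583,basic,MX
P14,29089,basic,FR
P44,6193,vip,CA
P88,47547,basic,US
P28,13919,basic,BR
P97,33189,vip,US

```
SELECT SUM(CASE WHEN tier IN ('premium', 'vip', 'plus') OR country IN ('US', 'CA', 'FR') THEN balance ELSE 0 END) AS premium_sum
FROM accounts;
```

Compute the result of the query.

acct=P78: ✓ → 11153
acct=P64: ✓ → 503
acct=P41: ✓ → 13610
acct=P84: ✓ → 29166
acct=P46: ✓ → 33705
acct=P34: ✓ → 11579
acct=P26: ✗
acct=P14: ✓ → 29089
acct=P44: ✓ → 6193
acct=P88: ✓ → 47547
acct=P28: ✗
acct=P97: ✓ → 33189
premium_sum = 11153 + 503 + 13610 + 29166 + 33705 + 11579 + 29089 + 6193 + 47547 + 33189 = 215734

215734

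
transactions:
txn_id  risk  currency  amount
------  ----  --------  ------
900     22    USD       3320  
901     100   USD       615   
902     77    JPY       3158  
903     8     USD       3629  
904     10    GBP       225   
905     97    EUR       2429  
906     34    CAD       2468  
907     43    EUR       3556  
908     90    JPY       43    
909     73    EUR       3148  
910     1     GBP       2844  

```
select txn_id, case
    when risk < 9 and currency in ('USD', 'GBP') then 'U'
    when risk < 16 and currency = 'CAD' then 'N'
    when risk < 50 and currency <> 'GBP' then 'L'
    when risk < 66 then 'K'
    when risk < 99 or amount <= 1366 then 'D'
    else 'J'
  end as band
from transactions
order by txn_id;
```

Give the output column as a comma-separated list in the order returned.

L, D, D, U, K, D, L, L, D, D, U

txn_id=900: risk < 50 and currency <> 'GBP' → L
txn_id=901: risk < 99 or amount <= 1366 → D
txn_id=902: risk < 99 or amount <= 1366 → D
txn_id=903: risk < 9 and currency in ('USD', 'GBP') → U
txn_id=904: risk < 66 → K
txn_id=905: risk < 99 or amount <= 1366 → D
txn_id=906: risk < 50 and currency <> 'GBP' → L
txn_id=907: risk < 50 and currency <> 'GBP' → L
txn_id=908: risk < 99 or amount <= 1366 → D
txn_id=909: risk < 99 or amount <= 1366 → D
txn_id=910: risk < 9 and currency in ('USD', 'GBP') → U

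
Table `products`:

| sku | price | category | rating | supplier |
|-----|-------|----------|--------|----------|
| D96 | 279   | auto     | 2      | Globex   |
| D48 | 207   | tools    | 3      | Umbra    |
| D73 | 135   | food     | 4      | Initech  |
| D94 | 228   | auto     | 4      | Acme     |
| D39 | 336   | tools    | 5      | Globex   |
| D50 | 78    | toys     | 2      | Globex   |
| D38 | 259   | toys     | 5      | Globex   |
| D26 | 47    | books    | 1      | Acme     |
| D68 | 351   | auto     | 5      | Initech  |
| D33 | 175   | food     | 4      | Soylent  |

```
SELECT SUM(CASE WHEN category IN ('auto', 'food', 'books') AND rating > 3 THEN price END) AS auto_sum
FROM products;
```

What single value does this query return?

sku=D96: ✗
sku=D48: ✗
sku=D73: ✓ → 135
sku=D94: ✓ → 228
sku=D39: ✗
sku=D50: ✗
sku=D38: ✗
sku=D26: ✗
sku=D68: ✓ → 351
sku=D33: ✓ → 175
auto_sum = 135 + 228 + 351 + 175 = 889

889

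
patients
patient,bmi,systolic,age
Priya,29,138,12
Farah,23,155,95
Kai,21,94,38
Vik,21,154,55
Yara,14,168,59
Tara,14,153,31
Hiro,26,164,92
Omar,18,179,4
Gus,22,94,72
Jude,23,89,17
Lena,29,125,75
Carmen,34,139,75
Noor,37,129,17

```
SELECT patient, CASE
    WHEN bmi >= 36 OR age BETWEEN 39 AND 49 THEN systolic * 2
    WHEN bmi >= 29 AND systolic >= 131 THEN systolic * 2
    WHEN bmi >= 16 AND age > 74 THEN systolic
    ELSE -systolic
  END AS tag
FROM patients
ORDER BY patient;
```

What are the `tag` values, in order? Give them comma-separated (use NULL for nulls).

patient=Carmen: bmi >= 29 AND systolic >= 131 → 278
patient=Farah: bmi >= 16 AND age > 74 → 155
patient=Gus: ELSE → -94
patient=Hiro: bmi >= 16 AND age > 74 → 164
patient=Jude: ELSE → -89
patient=Kai: ELSE → -94
patient=Lena: bmi >= 16 AND age > 74 → 125
patient=Noor: bmi >= 36 OR age BETWEEN 39 AND 49 → 258
patient=Omar: ELSE → -179
patient=Priya: bmi >= 29 AND systolic >= 131 → 276
patient=Tara: ELSE → -153
patient=Vik: ELSE → -154
patient=Yara: ELSE → -168

278, 155, -94, 164, -89, -94, 125, 258, -179, 276, -153, -154, -168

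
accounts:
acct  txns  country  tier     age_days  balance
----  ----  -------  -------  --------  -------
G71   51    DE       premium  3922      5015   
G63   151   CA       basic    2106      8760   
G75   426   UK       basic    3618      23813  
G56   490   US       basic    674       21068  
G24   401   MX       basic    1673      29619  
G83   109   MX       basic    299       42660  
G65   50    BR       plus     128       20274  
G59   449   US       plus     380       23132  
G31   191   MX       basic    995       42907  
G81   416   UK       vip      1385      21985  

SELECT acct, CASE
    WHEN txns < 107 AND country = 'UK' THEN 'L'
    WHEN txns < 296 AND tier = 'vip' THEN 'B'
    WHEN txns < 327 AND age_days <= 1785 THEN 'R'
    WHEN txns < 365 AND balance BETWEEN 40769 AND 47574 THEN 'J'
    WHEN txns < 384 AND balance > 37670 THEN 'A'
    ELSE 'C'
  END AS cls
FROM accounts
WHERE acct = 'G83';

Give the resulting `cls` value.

R

acct = G83: txns=109, country=MX, tier=basic, age_days=299, balance=42660.
txns < 107 AND country = 'UK' → false
txns < 296 AND tier = 'vip' → false
txns < 327 AND age_days <= 1785 → true → R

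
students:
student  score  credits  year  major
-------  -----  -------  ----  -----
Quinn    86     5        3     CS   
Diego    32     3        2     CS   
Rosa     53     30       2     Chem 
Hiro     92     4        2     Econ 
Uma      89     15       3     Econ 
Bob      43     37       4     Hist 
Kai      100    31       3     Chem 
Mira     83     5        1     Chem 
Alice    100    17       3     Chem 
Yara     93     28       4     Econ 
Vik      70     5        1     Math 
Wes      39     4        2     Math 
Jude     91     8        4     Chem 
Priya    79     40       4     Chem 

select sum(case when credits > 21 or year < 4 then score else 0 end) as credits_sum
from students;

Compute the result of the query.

959

student=Quinn: ✓ → 86
student=Diego: ✓ → 32
student=Rosa: ✓ → 53
student=Hiro: ✓ → 92
student=Uma: ✓ → 89
student=Bob: ✓ → 43
student=Kai: ✓ → 100
student=Mira: ✓ → 83
student=Alice: ✓ → 100
student=Yara: ✓ → 93
student=Vik: ✓ → 70
student=Wes: ✓ → 39
student=Jude: ✗
student=Priya: ✓ → 79
credits_sum = 86 + 32 + 53 + 92 + 89 + 43 + 100 + 83 + 100 + 93 + 70 + 39 + 79 = 959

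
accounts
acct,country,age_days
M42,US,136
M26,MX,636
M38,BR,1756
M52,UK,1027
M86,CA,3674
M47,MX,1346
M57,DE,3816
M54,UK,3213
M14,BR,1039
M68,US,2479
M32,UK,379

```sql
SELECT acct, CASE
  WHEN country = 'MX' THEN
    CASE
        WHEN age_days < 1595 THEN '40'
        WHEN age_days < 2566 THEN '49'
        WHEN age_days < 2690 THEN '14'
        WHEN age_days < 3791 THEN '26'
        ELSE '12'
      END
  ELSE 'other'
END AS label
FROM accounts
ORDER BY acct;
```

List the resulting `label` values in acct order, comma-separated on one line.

other, 40, other, other, other, 40, other, other, other, other, other

acct=M14: country='BR' → outer ELSE → other
acct=M26: country='MX' → inner[age_days < 1595] → 40
acct=M32: country='UK' → outer ELSE → other
acct=M38: country='BR' → outer ELSE → other
acct=M42: country='US' → outer ELSE → other
acct=M47: country='MX' → inner[age_days < 1595] → 40
acct=M52: country='UK' → outer ELSE → other
acct=M54: country='UK' → outer ELSE → other
acct=M57: country='DE' → outer ELSE → other
acct=M68: country='US' → outer ELSE → other
acct=M86: country='CA' → outer ELSE → other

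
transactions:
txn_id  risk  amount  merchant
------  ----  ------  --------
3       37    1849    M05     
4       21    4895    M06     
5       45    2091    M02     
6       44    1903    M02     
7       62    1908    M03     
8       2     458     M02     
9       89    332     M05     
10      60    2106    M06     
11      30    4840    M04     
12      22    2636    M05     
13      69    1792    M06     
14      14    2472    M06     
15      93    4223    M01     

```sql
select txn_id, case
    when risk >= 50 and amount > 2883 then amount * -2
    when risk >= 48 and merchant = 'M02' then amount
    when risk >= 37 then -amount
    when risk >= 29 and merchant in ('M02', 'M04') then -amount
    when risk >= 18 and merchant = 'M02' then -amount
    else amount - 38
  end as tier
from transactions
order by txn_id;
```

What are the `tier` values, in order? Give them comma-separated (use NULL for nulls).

-1849, 4857, -2091, -1903, -1908, 420, -332, -2106, -4840, 2598, -1792, 2434, -8446

txn_id=3: risk >= 37 → -1849
txn_id=4: ELSE → 4857
txn_id=5: risk >= 37 → -2091
txn_id=6: risk >= 37 → -1903
txn_id=7: risk >= 37 → -1908
txn_id=8: ELSE → 420
txn_id=9: risk >= 37 → -332
txn_id=10: risk >= 37 → -2106
txn_id=11: risk >= 29 and merchant in ('M02', 'M04') → -4840
txn_id=12: ELSE → 2598
txn_id=13: risk >= 37 → -1792
txn_id=14: ELSE → 2434
txn_id=15: risk >= 50 and amount > 2883 → -8446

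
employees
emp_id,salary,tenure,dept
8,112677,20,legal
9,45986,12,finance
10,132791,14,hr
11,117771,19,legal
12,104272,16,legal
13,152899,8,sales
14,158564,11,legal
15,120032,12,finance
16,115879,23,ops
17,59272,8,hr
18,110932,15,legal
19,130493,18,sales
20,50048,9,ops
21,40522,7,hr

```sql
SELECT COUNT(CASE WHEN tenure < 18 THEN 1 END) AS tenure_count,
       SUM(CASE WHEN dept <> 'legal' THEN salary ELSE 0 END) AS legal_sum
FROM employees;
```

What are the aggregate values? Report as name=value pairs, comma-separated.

tenure_count=10, legal_sum=847922

[tenure_count: tenure < 18]
emp_id=8: ✗
emp_id=9: ✓ → 1
emp_id=10: ✓ → 1
emp_id=11: ✗
emp_id=12: ✓ → 1
emp_id=13: ✓ → 1
emp_id=14: ✓ → 1
emp_id=15: ✓ → 1
emp_id=16: ✗
emp_id=17: ✓ → 1
emp_id=18: ✓ → 1
emp_id=19: ✗
emp_id=20: ✓ → 1
emp_id=21: ✓ → 1
tenure_count = COUNT(1, 1, 1, 1, 1, 1, 1, 1, 1, 1) = 10
—
[legal_sum: dept <> 'legal']
emp_id=8: ✗
emp_id=9: ✓ → 45986
emp_id=10: ✓ → 132791
emp_id=11: ✗
emp_id=12: ✗
emp_id=13: ✓ → 152899
emp_id=14: ✗
emp_id=15: ✓ → 120032
emp_id=16: ✓ → 115879
emp_id=17: ✓ → 59272
emp_id=18: ✗
emp_id=19: ✓ → 130493
emp_id=20: ✓ → 50048
emp_id=21: ✓ → 40522
legal_sum = 45986 + 132791 + 152899 + 120032 + 115879 + 59272 + 130493 + 50048 + 40522 = 847922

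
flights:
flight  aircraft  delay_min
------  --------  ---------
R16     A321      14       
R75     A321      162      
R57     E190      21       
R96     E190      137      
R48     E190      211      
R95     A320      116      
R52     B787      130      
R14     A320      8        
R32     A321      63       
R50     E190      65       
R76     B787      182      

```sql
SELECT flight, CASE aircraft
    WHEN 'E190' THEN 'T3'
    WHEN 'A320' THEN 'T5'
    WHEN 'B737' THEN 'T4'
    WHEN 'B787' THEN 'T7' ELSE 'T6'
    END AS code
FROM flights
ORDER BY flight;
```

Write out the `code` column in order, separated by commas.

T5, T6, T6, T3, T3, T7, T3, T6, T7, T5, T3

flight=R14: aircraft='A320' → T5
flight=R16: ELSE → T6
flight=R32: ELSE → T6
flight=R48: aircraft='E190' → T3
flight=R50: aircraft='E190' → T3
flight=R52: aircraft='B787' → T7
flight=R57: aircraft='E190' → T3
flight=R75: ELSE → T6
flight=R76: aircraft='B787' → T7
flight=R95: aircraft='A320' → T5
flight=R96: aircraft='E190' → T3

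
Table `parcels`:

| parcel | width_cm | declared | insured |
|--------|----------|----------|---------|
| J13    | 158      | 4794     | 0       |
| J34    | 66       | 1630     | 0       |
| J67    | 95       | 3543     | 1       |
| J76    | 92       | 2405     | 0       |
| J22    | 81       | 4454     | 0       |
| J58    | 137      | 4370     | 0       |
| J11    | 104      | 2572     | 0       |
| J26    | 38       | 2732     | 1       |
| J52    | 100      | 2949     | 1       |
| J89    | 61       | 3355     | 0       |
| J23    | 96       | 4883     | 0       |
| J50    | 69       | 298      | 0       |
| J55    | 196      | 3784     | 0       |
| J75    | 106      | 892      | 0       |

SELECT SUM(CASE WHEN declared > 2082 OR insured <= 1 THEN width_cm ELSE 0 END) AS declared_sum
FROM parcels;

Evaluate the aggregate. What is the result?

1399

parcel=J13: ✓ → 158
parcel=J34: ✓ → 66
parcel=J67: ✓ → 95
parcel=J76: ✓ → 92
parcel=J22: ✓ → 81
parcel=J58: ✓ → 137
parcel=J11: ✓ → 104
parcel=J26: ✓ → 38
parcel=J52: ✓ → 100
parcel=J89: ✓ → 61
parcel=J23: ✓ → 96
parcel=J50: ✓ → 69
parcel=J55: ✓ → 196
parcel=J75: ✓ → 106
declared_sum = 158 + 66 + 95 + 92 + 81 + 137 + 104 + 38 + 100 + 61 + 96 + 69 + 196 + 106 = 1399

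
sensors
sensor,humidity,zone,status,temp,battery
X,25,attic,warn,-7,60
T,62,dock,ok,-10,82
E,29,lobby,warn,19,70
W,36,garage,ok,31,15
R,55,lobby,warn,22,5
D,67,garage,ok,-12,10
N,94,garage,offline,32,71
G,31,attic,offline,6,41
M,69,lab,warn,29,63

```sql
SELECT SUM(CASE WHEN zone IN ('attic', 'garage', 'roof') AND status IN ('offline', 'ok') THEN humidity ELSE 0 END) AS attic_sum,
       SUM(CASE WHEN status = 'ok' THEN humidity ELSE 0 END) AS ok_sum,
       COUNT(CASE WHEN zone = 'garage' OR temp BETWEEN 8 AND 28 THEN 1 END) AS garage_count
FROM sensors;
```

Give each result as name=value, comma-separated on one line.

[attic_sum: zone IN ('attic', 'garage', 'roof') AND status IN ('offline', 'ok')]
sensor=X: ✗
sensor=T: ✗
sensor=E: ✗
sensor=W: ✓ → 36
sensor=R: ✗
sensor=D: ✓ → 67
sensor=N: ✓ → 94
sensor=G: ✓ → 31
sensor=M: ✗
attic_sum = 36 + 67 + 94 + 31 = 228
—
[ok_sum: status = 'ok']
sensor=X: ✗
sensor=T: ✓ → 62
sensor=E: ✗
sensor=W: ✓ → 36
sensor=R: ✗
sensor=D: ✓ → 67
sensor=N: ✗
sensor=G: ✗
sensor=M: ✗
ok_sum = 62 + 36 + 67 = 165
—
[garage_count: zone = 'garage' OR temp BETWEEN 8 AND 28]
sensor=X: ✗
sensor=T: ✗
sensor=E: ✓ → 1
sensor=W: ✓ → 1
sensor=R: ✓ → 1
sensor=D: ✓ → 1
sensor=N: ✓ → 1
sensor=G: ✗
sensor=M: ✗
garage_count = COUNT(1, 1, 1, 1, 1) = 5

attic_sum=228, ok_sum=165, garage_count=5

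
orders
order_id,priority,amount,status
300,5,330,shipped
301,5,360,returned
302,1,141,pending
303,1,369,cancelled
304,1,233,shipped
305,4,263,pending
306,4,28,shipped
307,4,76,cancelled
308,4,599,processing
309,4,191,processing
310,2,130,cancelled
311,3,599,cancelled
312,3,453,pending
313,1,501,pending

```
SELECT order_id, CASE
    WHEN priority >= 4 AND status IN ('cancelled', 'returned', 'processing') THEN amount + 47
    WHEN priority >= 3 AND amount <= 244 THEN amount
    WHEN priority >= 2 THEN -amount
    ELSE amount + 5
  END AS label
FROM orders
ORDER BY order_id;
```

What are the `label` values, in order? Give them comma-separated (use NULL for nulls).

order_id=300: priority >= 2 → -330
order_id=301: priority >= 4 AND status IN ('cancelled', 'returned', 'processing') → 407
order_id=302: ELSE → 146
order_id=303: ELSE → 374
order_id=304: ELSE → 238
order_id=305: priority >= 2 → -263
order_id=306: priority >= 3 AND amount <= 244 → 28
order_id=307: priority >= 4 AND status IN ('cancelled', 'returned', 'processing') → 123
order_id=308: priority >= 4 AND status IN ('cancelled', 'returned', 'processing') → 646
order_id=309: priority >= 4 AND status IN ('cancelled', 'returned', 'processing') → 238
order_id=310: priority >= 2 → -130
order_id=311: priority >= 2 → -599
order_id=312: priority >= 2 → -453
order_id=313: ELSE → 506

-330, 407, 146, 374, 238, -263, 28, 123, 646, 238, -130, -599, -453, 506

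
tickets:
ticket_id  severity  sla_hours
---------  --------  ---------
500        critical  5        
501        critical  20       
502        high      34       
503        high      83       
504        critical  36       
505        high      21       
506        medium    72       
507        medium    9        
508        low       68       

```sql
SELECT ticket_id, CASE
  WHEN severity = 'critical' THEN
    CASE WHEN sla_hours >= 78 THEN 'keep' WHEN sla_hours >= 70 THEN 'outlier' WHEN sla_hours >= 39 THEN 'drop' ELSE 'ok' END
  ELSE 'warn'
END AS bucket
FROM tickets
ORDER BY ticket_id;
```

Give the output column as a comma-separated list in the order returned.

ok, ok, warn, warn, ok, warn, warn, warn, warn

ticket_id=500: severity='critical' → inner[ELSE] → ok
ticket_id=501: severity='critical' → inner[ELSE] → ok
ticket_id=502: severity='high' → outer ELSE → warn
ticket_id=503: severity='high' → outer ELSE → warn
ticket_id=504: severity='critical' → inner[ELSE] → ok
ticket_id=505: severity='high' → outer ELSE → warn
ticket_id=506: severity='medium' → outer ELSE → warn
ticket_id=507: severity='medium' → outer ELSE → warn
ticket_id=508: severity='low' → outer ELSE → warn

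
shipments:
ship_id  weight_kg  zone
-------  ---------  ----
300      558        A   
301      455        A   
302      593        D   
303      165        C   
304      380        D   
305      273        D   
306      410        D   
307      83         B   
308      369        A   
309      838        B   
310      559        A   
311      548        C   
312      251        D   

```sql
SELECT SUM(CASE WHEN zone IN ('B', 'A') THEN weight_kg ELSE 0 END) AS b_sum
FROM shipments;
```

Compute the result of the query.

2862

ship_id=300: ✓ → 558
ship_id=301: ✓ → 455
ship_id=302: ✗
ship_id=303: ✗
ship_id=304: ✗
ship_id=305: ✗
ship_id=306: ✗
ship_id=307: ✓ → 83
ship_id=308: ✓ → 369
ship_id=309: ✓ → 838
ship_id=310: ✓ → 559
ship_id=311: ✗
ship_id=312: ✗
b_sum = 558 + 455 + 83 + 369 + 838 + 559 = 2862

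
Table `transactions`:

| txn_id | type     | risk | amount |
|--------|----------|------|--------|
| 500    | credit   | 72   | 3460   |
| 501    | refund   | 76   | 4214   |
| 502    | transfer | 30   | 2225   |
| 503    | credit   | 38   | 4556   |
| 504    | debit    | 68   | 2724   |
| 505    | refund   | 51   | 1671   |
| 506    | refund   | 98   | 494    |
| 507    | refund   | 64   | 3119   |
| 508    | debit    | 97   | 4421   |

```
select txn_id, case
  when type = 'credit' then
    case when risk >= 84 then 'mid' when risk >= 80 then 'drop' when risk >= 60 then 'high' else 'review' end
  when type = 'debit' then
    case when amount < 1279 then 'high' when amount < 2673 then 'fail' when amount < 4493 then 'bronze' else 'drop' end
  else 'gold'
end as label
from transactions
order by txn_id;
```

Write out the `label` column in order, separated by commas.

txn_id=500: type='credit' → inner[risk >= 60] → high
txn_id=501: type='refund' → outer ELSE → gold
txn_id=502: type='transfer' → outer ELSE → gold
txn_id=503: type='credit' → inner[ELSE] → review
txn_id=504: type='debit' → inner[amount < 4493] → bronze
txn_id=505: type='refund' → outer ELSE → gold
txn_id=506: type='refund' → outer ELSE → gold
txn_id=507: type='refund' → outer ELSE → gold
txn_id=508: type='debit' → inner[amount < 4493] → bronze

high, gold, gold, review, bronze, gold, gold, gold, bronze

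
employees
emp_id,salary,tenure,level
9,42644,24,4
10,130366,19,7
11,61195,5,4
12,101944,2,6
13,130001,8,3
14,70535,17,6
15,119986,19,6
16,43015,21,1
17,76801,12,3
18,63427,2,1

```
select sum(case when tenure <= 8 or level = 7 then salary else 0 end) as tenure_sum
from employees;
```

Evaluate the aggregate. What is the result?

emp_id=9: ✗
emp_id=10: ✓ → 130366
emp_id=11: ✓ → 61195
emp_id=12: ✓ → 101944
emp_id=13: ✓ → 130001
emp_id=14: ✗
emp_id=15: ✗
emp_id=16: ✗
emp_id=17: ✗
emp_id=18: ✓ → 63427
tenure_sum = 130366 + 61195 + 101944 + 130001 + 63427 = 486933

486933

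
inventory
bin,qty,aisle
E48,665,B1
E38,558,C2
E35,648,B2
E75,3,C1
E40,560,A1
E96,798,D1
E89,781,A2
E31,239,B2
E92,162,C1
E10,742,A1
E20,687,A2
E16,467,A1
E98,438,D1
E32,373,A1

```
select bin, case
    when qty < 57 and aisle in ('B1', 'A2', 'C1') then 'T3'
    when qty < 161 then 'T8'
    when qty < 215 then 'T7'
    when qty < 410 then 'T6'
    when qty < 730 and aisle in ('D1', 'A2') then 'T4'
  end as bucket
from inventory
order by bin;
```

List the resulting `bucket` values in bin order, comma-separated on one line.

bin=E10: (no match → NULL) → NULL
bin=E16: (no match → NULL) → NULL
bin=E20: qty < 730 and aisle in ('D1', 'A2') → T4
bin=E31: qty < 410 → T6
bin=E32: qty < 410 → T6
bin=E35: (no match → NULL) → NULL
bin=E38: (no match → NULL) → NULL
bin=E40: (no match → NULL) → NULL
bin=E48: (no match → NULL) → NULL
bin=E75: qty < 57 and aisle in ('B1', 'A2', 'C1') → T3
bin=E89: (no match → NULL) → NULL
bin=E92: qty < 215 → T7
bin=E96: (no match → NULL) → NULL
bin=E98: qty < 730 and aisle in ('D1', 'A2') → T4

NULL, NULL, T4, T6, T6, NULL, NULL, NULL, NULL, T3, NULL, T7, NULL, T4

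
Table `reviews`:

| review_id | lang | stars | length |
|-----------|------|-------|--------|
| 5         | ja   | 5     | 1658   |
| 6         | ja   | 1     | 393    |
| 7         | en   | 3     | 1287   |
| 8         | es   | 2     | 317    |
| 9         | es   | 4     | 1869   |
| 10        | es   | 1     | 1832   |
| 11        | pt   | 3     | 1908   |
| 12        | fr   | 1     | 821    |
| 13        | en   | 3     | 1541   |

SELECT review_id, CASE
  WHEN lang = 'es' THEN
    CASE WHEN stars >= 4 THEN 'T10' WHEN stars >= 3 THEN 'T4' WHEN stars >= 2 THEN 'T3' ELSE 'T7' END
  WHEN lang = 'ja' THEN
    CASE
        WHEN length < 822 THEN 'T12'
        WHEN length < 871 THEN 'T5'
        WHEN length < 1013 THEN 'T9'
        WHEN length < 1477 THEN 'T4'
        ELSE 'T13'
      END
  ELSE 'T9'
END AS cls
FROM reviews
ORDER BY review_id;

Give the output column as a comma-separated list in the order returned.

review_id=5: lang='ja' → inner[ELSE] → T13
review_id=6: lang='ja' → inner[length < 822] → T12
review_id=7: lang='en' → outer ELSE → T9
review_id=8: lang='es' → inner[stars >= 2] → T3
review_id=9: lang='es' → inner[stars >= 4] → T10
review_id=10: lang='es' → inner[ELSE] → T7
review_id=11: lang='pt' → outer ELSE → T9
review_id=12: lang='fr' → outer ELSE → T9
review_id=13: lang='en' → outer ELSE → T9

T13, T12, T9, T3, T10, T7, T9, T9, T9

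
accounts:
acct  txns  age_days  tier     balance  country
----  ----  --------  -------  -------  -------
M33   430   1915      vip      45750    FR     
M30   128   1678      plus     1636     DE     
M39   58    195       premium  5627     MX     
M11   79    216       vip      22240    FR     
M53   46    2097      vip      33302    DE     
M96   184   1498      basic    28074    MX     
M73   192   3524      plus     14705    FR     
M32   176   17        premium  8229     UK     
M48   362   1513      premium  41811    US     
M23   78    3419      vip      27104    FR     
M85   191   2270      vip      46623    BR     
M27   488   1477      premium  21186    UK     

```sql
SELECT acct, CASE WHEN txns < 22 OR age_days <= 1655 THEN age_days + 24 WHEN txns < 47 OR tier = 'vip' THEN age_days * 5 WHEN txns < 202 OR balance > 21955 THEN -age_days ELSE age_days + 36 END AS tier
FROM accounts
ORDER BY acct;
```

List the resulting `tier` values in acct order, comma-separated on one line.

acct=M11: txns < 22 OR age_days <= 1655 → 240
acct=M23: txns < 47 OR tier = 'vip' → 17095
acct=M27: txns < 22 OR age_days <= 1655 → 1501
acct=M30: txns < 202 OR balance > 21955 → -1678
acct=M32: txns < 22 OR age_days <= 1655 → 41
acct=M33: txns < 47 OR tier = 'vip' → 9575
acct=M39: txns < 22 OR age_days <= 1655 → 219
acct=M48: txns < 22 OR age_days <= 1655 → 1537
acct=M53: txns < 47 OR tier = 'vip' → 10485
acct=M73: txns < 202 OR balance > 21955 → -3524
acct=M85: txns < 47 OR tier = 'vip' → 11350
acct=M96: txns < 22 OR age_days <= 1655 → 1522

240, 17095, 1501, -1678, 41, 9575, 219, 1537, 10485, -3524, 11350, 1522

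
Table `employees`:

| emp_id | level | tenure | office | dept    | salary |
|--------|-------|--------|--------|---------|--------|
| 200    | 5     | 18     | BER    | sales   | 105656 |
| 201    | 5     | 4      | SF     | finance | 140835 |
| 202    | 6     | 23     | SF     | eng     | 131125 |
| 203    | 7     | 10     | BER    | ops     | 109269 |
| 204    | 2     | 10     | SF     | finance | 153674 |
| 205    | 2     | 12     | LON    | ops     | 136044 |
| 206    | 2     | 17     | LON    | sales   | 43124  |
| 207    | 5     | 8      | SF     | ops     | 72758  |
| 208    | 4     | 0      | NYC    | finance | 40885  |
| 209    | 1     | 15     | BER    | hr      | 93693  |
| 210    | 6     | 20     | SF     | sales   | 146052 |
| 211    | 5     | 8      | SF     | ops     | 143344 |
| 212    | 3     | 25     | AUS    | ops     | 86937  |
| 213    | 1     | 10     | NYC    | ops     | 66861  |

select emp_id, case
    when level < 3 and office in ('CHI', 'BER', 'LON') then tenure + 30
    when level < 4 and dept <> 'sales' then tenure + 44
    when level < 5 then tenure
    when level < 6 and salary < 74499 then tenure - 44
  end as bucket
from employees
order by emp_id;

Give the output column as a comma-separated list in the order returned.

emp_id=200: (no match → NULL) → NULL
emp_id=201: (no match → NULL) → NULL
emp_id=202: (no match → NULL) → NULL
emp_id=203: (no match → NULL) → NULL
emp_id=204: level < 4 and dept <> 'sales' → 54
emp_id=205: level < 3 and office in ('CHI', 'BER', 'LON') → 42
emp_id=206: level < 3 and office in ('CHI', 'BER', 'LON') → 47
emp_id=207: level < 6 and salary < 74499 → -36
emp_id=208: level < 5 → 0
emp_id=209: level < 3 and office in ('CHI', 'BER', 'LON') → 45
emp_id=210: (no match → NULL) → NULL
emp_id=211: (no match → NULL) → NULL
emp_id=212: level < 4 and dept <> 'sales' → 69
emp_id=213: level < 4 and dept <> 'sales' → 54

NULL, NULL, NULL, NULL, 54, 42, 47, -36, 0, 45, NULL, NULL, 69, 54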